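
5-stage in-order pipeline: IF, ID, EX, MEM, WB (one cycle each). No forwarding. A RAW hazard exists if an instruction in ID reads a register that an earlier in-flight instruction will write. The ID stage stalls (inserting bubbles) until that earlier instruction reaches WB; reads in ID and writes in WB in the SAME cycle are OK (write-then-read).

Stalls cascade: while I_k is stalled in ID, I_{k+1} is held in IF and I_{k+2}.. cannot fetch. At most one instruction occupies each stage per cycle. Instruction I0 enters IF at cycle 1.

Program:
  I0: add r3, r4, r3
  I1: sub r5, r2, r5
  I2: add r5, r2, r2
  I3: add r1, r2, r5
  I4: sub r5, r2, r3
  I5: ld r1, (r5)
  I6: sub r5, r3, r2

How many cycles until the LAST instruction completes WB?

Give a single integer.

I0 add r3 <- r4,r3: IF@1 ID@2 stall=0 (-) EX@3 MEM@4 WB@5
I1 sub r5 <- r2,r5: IF@2 ID@3 stall=0 (-) EX@4 MEM@5 WB@6
I2 add r5 <- r2,r2: IF@3 ID@4 stall=0 (-) EX@5 MEM@6 WB@7
I3 add r1 <- r2,r5: IF@4 ID@5 stall=2 (RAW on I2.r5 (WB@7)) EX@8 MEM@9 WB@10
I4 sub r5 <- r2,r3: IF@5 ID@8 stall=0 (-) EX@9 MEM@10 WB@11
I5 ld r1 <- r5: IF@8 ID@9 stall=2 (RAW on I4.r5 (WB@11)) EX@12 MEM@13 WB@14
I6 sub r5 <- r3,r2: IF@9 ID@12 stall=0 (-) EX@13 MEM@14 WB@15

Answer: 15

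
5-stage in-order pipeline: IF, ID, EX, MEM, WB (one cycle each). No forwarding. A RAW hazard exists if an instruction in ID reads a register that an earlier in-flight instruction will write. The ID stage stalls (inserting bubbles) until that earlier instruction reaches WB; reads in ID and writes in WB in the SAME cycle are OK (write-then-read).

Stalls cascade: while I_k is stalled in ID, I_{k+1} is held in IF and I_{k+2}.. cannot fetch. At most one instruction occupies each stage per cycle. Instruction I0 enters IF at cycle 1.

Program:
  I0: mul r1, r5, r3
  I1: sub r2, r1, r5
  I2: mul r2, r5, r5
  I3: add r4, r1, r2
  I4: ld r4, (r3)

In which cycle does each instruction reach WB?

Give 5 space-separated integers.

Answer: 5 8 9 12 13

Derivation:
I0 mul r1 <- r5,r3: IF@1 ID@2 stall=0 (-) EX@3 MEM@4 WB@5
I1 sub r2 <- r1,r5: IF@2 ID@3 stall=2 (RAW on I0.r1 (WB@5)) EX@6 MEM@7 WB@8
I2 mul r2 <- r5,r5: IF@3 ID@6 stall=0 (-) EX@7 MEM@8 WB@9
I3 add r4 <- r1,r2: IF@6 ID@7 stall=2 (RAW on I2.r2 (WB@9)) EX@10 MEM@11 WB@12
I4 ld r4 <- r3: IF@7 ID@10 stall=0 (-) EX@11 MEM@12 WB@13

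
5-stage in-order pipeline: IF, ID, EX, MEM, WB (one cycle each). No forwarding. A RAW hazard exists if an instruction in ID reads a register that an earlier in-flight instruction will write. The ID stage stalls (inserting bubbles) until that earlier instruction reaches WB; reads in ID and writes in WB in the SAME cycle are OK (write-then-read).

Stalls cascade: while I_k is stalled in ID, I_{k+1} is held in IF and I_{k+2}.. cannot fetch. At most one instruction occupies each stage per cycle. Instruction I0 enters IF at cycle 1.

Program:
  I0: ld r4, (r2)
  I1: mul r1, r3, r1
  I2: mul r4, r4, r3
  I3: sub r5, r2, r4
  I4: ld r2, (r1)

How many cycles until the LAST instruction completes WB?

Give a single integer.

I0 ld r4 <- r2: IF@1 ID@2 stall=0 (-) EX@3 MEM@4 WB@5
I1 mul r1 <- r3,r1: IF@2 ID@3 stall=0 (-) EX@4 MEM@5 WB@6
I2 mul r4 <- r4,r3: IF@3 ID@4 stall=1 (RAW on I0.r4 (WB@5)) EX@6 MEM@7 WB@8
I3 sub r5 <- r2,r4: IF@4 ID@6 stall=2 (RAW on I2.r4 (WB@8)) EX@9 MEM@10 WB@11
I4 ld r2 <- r1: IF@6 ID@9 stall=0 (-) EX@10 MEM@11 WB@12

Answer: 12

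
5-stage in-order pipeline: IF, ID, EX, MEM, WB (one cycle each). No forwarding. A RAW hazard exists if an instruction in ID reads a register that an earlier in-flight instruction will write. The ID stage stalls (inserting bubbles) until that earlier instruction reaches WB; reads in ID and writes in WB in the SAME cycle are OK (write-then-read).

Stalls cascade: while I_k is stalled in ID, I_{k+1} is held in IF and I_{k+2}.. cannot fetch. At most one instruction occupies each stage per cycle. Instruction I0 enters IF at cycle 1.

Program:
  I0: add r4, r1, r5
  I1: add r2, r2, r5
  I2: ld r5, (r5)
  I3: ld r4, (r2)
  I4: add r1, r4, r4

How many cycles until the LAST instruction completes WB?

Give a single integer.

I0 add r4 <- r1,r5: IF@1 ID@2 stall=0 (-) EX@3 MEM@4 WB@5
I1 add r2 <- r2,r5: IF@2 ID@3 stall=0 (-) EX@4 MEM@5 WB@6
I2 ld r5 <- r5: IF@3 ID@4 stall=0 (-) EX@5 MEM@6 WB@7
I3 ld r4 <- r2: IF@4 ID@5 stall=1 (RAW on I1.r2 (WB@6)) EX@7 MEM@8 WB@9
I4 add r1 <- r4,r4: IF@5 ID@7 stall=2 (RAW on I3.r4 (WB@9)) EX@10 MEM@11 WB@12

Answer: 12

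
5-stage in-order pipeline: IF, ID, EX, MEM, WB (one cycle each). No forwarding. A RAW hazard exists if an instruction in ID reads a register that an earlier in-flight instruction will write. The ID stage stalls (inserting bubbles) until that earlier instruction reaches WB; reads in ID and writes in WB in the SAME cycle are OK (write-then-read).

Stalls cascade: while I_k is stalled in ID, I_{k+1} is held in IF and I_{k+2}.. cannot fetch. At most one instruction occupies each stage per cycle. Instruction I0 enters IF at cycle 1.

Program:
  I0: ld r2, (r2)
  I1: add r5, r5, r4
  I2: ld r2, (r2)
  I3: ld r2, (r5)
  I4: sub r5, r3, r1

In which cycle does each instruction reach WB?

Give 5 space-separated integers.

I0 ld r2 <- r2: IF@1 ID@2 stall=0 (-) EX@3 MEM@4 WB@5
I1 add r5 <- r5,r4: IF@2 ID@3 stall=0 (-) EX@4 MEM@5 WB@6
I2 ld r2 <- r2: IF@3 ID@4 stall=1 (RAW on I0.r2 (WB@5)) EX@6 MEM@7 WB@8
I3 ld r2 <- r5: IF@4 ID@6 stall=0 (-) EX@7 MEM@8 WB@9
I4 sub r5 <- r3,r1: IF@6 ID@7 stall=0 (-) EX@8 MEM@9 WB@10

Answer: 5 6 8 9 10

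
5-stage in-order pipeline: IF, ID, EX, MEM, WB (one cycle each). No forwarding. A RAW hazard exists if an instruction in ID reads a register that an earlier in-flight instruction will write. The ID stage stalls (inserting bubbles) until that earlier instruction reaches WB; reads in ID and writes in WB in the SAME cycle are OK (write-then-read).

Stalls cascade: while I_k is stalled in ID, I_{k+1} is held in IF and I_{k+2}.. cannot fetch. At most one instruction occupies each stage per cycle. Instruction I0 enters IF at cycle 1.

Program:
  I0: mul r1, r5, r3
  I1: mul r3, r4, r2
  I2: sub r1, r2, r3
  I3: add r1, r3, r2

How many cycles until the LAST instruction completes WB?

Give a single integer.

Answer: 10

Derivation:
I0 mul r1 <- r5,r3: IF@1 ID@2 stall=0 (-) EX@3 MEM@4 WB@5
I1 mul r3 <- r4,r2: IF@2 ID@3 stall=0 (-) EX@4 MEM@5 WB@6
I2 sub r1 <- r2,r3: IF@3 ID@4 stall=2 (RAW on I1.r3 (WB@6)) EX@7 MEM@8 WB@9
I3 add r1 <- r3,r2: IF@4 ID@7 stall=0 (-) EX@8 MEM@9 WB@10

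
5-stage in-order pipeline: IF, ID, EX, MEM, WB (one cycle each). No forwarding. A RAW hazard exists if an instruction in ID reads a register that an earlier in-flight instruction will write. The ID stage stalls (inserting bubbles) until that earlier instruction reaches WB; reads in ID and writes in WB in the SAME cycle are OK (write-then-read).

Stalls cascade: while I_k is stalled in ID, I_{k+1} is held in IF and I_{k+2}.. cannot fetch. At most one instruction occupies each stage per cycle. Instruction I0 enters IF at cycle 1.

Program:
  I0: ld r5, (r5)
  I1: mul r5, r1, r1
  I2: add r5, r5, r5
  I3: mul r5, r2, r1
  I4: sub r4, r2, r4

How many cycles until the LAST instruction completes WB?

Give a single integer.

Answer: 11

Derivation:
I0 ld r5 <- r5: IF@1 ID@2 stall=0 (-) EX@3 MEM@4 WB@5
I1 mul r5 <- r1,r1: IF@2 ID@3 stall=0 (-) EX@4 MEM@5 WB@6
I2 add r5 <- r5,r5: IF@3 ID@4 stall=2 (RAW on I1.r5 (WB@6)) EX@7 MEM@8 WB@9
I3 mul r5 <- r2,r1: IF@4 ID@7 stall=0 (-) EX@8 MEM@9 WB@10
I4 sub r4 <- r2,r4: IF@7 ID@8 stall=0 (-) EX@9 MEM@10 WB@11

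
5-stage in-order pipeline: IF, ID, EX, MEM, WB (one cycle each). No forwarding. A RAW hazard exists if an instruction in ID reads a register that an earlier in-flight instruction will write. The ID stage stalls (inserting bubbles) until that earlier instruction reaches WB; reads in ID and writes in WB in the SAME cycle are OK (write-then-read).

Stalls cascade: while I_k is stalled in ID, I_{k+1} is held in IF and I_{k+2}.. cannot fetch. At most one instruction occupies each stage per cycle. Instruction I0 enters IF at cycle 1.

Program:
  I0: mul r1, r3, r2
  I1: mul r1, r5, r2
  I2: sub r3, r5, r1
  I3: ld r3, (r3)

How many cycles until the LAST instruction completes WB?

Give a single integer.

Answer: 12

Derivation:
I0 mul r1 <- r3,r2: IF@1 ID@2 stall=0 (-) EX@3 MEM@4 WB@5
I1 mul r1 <- r5,r2: IF@2 ID@3 stall=0 (-) EX@4 MEM@5 WB@6
I2 sub r3 <- r5,r1: IF@3 ID@4 stall=2 (RAW on I1.r1 (WB@6)) EX@7 MEM@8 WB@9
I3 ld r3 <- r3: IF@4 ID@7 stall=2 (RAW on I2.r3 (WB@9)) EX@10 MEM@11 WB@12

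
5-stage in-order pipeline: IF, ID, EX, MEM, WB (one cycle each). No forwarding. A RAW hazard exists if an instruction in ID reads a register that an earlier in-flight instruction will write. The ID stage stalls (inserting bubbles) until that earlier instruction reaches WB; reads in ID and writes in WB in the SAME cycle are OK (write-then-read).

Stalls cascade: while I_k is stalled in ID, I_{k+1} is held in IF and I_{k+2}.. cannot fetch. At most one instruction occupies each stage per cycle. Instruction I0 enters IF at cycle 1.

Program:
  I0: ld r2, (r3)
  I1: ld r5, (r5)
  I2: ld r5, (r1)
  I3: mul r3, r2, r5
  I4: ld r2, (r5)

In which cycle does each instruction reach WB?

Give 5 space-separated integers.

Answer: 5 6 7 10 11

Derivation:
I0 ld r2 <- r3: IF@1 ID@2 stall=0 (-) EX@3 MEM@4 WB@5
I1 ld r5 <- r5: IF@2 ID@3 stall=0 (-) EX@4 MEM@5 WB@6
I2 ld r5 <- r1: IF@3 ID@4 stall=0 (-) EX@5 MEM@6 WB@7
I3 mul r3 <- r2,r5: IF@4 ID@5 stall=2 (RAW on I2.r5 (WB@7)) EX@8 MEM@9 WB@10
I4 ld r2 <- r5: IF@5 ID@8 stall=0 (-) EX@9 MEM@10 WB@11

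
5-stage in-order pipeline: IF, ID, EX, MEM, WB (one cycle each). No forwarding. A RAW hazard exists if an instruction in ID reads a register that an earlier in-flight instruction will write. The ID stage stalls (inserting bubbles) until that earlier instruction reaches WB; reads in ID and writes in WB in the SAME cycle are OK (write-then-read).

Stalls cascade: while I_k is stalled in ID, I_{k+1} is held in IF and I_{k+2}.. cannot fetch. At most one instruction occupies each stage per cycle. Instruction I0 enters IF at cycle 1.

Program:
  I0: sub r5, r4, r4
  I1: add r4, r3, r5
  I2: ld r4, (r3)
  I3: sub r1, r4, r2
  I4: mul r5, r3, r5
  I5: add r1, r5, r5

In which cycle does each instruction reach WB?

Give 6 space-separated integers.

Answer: 5 8 9 12 13 16

Derivation:
I0 sub r5 <- r4,r4: IF@1 ID@2 stall=0 (-) EX@3 MEM@4 WB@5
I1 add r4 <- r3,r5: IF@2 ID@3 stall=2 (RAW on I0.r5 (WB@5)) EX@6 MEM@7 WB@8
I2 ld r4 <- r3: IF@3 ID@6 stall=0 (-) EX@7 MEM@8 WB@9
I3 sub r1 <- r4,r2: IF@6 ID@7 stall=2 (RAW on I2.r4 (WB@9)) EX@10 MEM@11 WB@12
I4 mul r5 <- r3,r5: IF@7 ID@10 stall=0 (-) EX@11 MEM@12 WB@13
I5 add r1 <- r5,r5: IF@10 ID@11 stall=2 (RAW on I4.r5 (WB@13)) EX@14 MEM@15 WB@16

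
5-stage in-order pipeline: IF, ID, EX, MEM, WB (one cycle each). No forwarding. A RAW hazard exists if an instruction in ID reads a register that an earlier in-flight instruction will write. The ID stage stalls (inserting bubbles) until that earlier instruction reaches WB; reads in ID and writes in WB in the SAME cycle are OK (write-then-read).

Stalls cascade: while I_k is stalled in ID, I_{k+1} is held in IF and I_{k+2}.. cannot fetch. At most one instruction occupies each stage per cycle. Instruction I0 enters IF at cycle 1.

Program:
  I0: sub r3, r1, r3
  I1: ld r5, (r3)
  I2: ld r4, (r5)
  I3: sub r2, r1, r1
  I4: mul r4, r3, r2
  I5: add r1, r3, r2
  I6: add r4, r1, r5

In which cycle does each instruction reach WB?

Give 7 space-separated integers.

Answer: 5 8 11 12 15 16 19

Derivation:
I0 sub r3 <- r1,r3: IF@1 ID@2 stall=0 (-) EX@3 MEM@4 WB@5
I1 ld r5 <- r3: IF@2 ID@3 stall=2 (RAW on I0.r3 (WB@5)) EX@6 MEM@7 WB@8
I2 ld r4 <- r5: IF@3 ID@6 stall=2 (RAW on I1.r5 (WB@8)) EX@9 MEM@10 WB@11
I3 sub r2 <- r1,r1: IF@6 ID@9 stall=0 (-) EX@10 MEM@11 WB@12
I4 mul r4 <- r3,r2: IF@9 ID@10 stall=2 (RAW on I3.r2 (WB@12)) EX@13 MEM@14 WB@15
I5 add r1 <- r3,r2: IF@10 ID@13 stall=0 (-) EX@14 MEM@15 WB@16
I6 add r4 <- r1,r5: IF@13 ID@14 stall=2 (RAW on I5.r1 (WB@16)) EX@17 MEM@18 WB@19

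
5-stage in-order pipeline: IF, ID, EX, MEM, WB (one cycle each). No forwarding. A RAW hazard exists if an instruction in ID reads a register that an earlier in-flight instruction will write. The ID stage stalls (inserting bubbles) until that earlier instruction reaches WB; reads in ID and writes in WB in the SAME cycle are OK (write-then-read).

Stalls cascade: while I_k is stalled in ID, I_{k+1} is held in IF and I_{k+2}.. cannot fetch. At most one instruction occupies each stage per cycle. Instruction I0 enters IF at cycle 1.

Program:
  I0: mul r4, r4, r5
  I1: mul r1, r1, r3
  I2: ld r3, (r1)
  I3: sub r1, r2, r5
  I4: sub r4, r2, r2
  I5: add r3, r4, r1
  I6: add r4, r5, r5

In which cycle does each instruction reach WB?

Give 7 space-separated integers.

I0 mul r4 <- r4,r5: IF@1 ID@2 stall=0 (-) EX@3 MEM@4 WB@5
I1 mul r1 <- r1,r3: IF@2 ID@3 stall=0 (-) EX@4 MEM@5 WB@6
I2 ld r3 <- r1: IF@3 ID@4 stall=2 (RAW on I1.r1 (WB@6)) EX@7 MEM@8 WB@9
I3 sub r1 <- r2,r5: IF@4 ID@7 stall=0 (-) EX@8 MEM@9 WB@10
I4 sub r4 <- r2,r2: IF@7 ID@8 stall=0 (-) EX@9 MEM@10 WB@11
I5 add r3 <- r4,r1: IF@8 ID@9 stall=2 (RAW on I4.r4 (WB@11)) EX@12 MEM@13 WB@14
I6 add r4 <- r5,r5: IF@9 ID@12 stall=0 (-) EX@13 MEM@14 WB@15

Answer: 5 6 9 10 11 14 15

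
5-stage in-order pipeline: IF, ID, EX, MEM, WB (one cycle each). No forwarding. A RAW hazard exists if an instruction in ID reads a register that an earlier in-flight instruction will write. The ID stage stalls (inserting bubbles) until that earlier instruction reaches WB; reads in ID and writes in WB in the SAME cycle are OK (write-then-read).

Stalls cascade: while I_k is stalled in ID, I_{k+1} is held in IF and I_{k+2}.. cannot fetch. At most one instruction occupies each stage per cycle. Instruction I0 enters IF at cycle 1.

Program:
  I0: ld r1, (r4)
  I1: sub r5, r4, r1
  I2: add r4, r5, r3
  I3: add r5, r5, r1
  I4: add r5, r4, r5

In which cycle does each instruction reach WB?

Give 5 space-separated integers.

Answer: 5 8 11 12 15

Derivation:
I0 ld r1 <- r4: IF@1 ID@2 stall=0 (-) EX@3 MEM@4 WB@5
I1 sub r5 <- r4,r1: IF@2 ID@3 stall=2 (RAW on I0.r1 (WB@5)) EX@6 MEM@7 WB@8
I2 add r4 <- r5,r3: IF@3 ID@6 stall=2 (RAW on I1.r5 (WB@8)) EX@9 MEM@10 WB@11
I3 add r5 <- r5,r1: IF@6 ID@9 stall=0 (-) EX@10 MEM@11 WB@12
I4 add r5 <- r4,r5: IF@9 ID@10 stall=2 (RAW on I3.r5 (WB@12)) EX@13 MEM@14 WB@15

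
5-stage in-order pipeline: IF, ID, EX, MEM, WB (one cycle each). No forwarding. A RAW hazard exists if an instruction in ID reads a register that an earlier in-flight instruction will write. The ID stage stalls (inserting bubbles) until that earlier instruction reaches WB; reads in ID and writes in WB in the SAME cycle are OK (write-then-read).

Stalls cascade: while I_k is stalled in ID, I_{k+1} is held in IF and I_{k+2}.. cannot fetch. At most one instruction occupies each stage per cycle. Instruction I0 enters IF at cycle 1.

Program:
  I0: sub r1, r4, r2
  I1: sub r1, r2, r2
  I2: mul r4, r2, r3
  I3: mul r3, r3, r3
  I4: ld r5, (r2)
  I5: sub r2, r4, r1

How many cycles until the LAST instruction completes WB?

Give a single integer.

I0 sub r1 <- r4,r2: IF@1 ID@2 stall=0 (-) EX@3 MEM@4 WB@5
I1 sub r1 <- r2,r2: IF@2 ID@3 stall=0 (-) EX@4 MEM@5 WB@6
I2 mul r4 <- r2,r3: IF@3 ID@4 stall=0 (-) EX@5 MEM@6 WB@7
I3 mul r3 <- r3,r3: IF@4 ID@5 stall=0 (-) EX@6 MEM@7 WB@8
I4 ld r5 <- r2: IF@5 ID@6 stall=0 (-) EX@7 MEM@8 WB@9
I5 sub r2 <- r4,r1: IF@6 ID@7 stall=0 (-) EX@8 MEM@9 WB@10

Answer: 10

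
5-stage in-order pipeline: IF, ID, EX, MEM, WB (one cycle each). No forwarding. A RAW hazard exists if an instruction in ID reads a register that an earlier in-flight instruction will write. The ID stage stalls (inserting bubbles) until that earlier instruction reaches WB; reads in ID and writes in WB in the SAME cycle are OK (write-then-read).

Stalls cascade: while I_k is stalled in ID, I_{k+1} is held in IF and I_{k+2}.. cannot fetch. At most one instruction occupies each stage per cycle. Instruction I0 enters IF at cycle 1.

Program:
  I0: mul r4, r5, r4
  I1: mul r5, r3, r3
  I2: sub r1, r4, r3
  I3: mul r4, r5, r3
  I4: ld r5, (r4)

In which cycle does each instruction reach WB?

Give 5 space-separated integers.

I0 mul r4 <- r5,r4: IF@1 ID@2 stall=0 (-) EX@3 MEM@4 WB@5
I1 mul r5 <- r3,r3: IF@2 ID@3 stall=0 (-) EX@4 MEM@5 WB@6
I2 sub r1 <- r4,r3: IF@3 ID@4 stall=1 (RAW on I0.r4 (WB@5)) EX@6 MEM@7 WB@8
I3 mul r4 <- r5,r3: IF@4 ID@6 stall=0 (-) EX@7 MEM@8 WB@9
I4 ld r5 <- r4: IF@6 ID@7 stall=2 (RAW on I3.r4 (WB@9)) EX@10 MEM@11 WB@12

Answer: 5 6 8 9 12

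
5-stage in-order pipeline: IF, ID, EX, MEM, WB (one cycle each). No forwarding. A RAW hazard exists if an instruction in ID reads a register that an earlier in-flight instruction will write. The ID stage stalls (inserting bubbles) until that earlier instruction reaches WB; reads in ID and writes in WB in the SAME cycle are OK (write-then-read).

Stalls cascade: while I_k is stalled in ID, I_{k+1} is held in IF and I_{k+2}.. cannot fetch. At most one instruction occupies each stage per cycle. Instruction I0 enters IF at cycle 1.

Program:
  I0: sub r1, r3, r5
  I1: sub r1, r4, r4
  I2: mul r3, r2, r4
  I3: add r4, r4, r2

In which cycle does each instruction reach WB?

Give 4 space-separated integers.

Answer: 5 6 7 8

Derivation:
I0 sub r1 <- r3,r5: IF@1 ID@2 stall=0 (-) EX@3 MEM@4 WB@5
I1 sub r1 <- r4,r4: IF@2 ID@3 stall=0 (-) EX@4 MEM@5 WB@6
I2 mul r3 <- r2,r4: IF@3 ID@4 stall=0 (-) EX@5 MEM@6 WB@7
I3 add r4 <- r4,r2: IF@4 ID@5 stall=0 (-) EX@6 MEM@7 WB@8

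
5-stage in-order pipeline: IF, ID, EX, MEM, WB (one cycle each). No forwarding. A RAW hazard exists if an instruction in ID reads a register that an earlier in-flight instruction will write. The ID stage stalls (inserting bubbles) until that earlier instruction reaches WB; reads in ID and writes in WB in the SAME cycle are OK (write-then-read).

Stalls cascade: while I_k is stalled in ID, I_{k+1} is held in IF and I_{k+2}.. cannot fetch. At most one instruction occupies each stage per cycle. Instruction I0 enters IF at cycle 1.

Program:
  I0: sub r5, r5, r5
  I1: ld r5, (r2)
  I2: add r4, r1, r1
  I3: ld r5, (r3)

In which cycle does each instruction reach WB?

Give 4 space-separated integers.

Answer: 5 6 7 8

Derivation:
I0 sub r5 <- r5,r5: IF@1 ID@2 stall=0 (-) EX@3 MEM@4 WB@5
I1 ld r5 <- r2: IF@2 ID@3 stall=0 (-) EX@4 MEM@5 WB@6
I2 add r4 <- r1,r1: IF@3 ID@4 stall=0 (-) EX@5 MEM@6 WB@7
I3 ld r5 <- r3: IF@4 ID@5 stall=0 (-) EX@6 MEM@7 WB@8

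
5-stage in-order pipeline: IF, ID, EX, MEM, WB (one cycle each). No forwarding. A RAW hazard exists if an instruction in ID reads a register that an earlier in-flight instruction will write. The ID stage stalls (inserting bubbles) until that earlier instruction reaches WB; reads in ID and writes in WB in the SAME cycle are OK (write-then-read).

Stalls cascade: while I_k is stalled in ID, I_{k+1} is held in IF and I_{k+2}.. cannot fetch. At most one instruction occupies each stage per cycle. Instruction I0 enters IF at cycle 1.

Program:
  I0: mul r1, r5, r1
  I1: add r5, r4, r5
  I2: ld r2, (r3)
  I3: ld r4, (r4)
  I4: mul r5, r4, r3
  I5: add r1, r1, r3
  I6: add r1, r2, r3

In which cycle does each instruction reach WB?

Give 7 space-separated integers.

I0 mul r1 <- r5,r1: IF@1 ID@2 stall=0 (-) EX@3 MEM@4 WB@5
I1 add r5 <- r4,r5: IF@2 ID@3 stall=0 (-) EX@4 MEM@5 WB@6
I2 ld r2 <- r3: IF@3 ID@4 stall=0 (-) EX@5 MEM@6 WB@7
I3 ld r4 <- r4: IF@4 ID@5 stall=0 (-) EX@6 MEM@7 WB@8
I4 mul r5 <- r4,r3: IF@5 ID@6 stall=2 (RAW on I3.r4 (WB@8)) EX@9 MEM@10 WB@11
I5 add r1 <- r1,r3: IF@6 ID@9 stall=0 (-) EX@10 MEM@11 WB@12
I6 add r1 <- r2,r3: IF@9 ID@10 stall=0 (-) EX@11 MEM@12 WB@13

Answer: 5 6 7 8 11 12 13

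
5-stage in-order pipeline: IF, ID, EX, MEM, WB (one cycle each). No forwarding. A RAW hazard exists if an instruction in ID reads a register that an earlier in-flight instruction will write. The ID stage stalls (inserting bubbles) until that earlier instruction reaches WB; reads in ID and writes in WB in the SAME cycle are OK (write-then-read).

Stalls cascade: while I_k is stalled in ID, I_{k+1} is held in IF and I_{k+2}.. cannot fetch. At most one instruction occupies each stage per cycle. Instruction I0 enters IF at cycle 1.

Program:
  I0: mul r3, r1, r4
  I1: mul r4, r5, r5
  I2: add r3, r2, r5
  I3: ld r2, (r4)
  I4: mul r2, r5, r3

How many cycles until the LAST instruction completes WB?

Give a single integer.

Answer: 10

Derivation:
I0 mul r3 <- r1,r4: IF@1 ID@2 stall=0 (-) EX@3 MEM@4 WB@5
I1 mul r4 <- r5,r5: IF@2 ID@3 stall=0 (-) EX@4 MEM@5 WB@6
I2 add r3 <- r2,r5: IF@3 ID@4 stall=0 (-) EX@5 MEM@6 WB@7
I3 ld r2 <- r4: IF@4 ID@5 stall=1 (RAW on I1.r4 (WB@6)) EX@7 MEM@8 WB@9
I4 mul r2 <- r5,r3: IF@5 ID@7 stall=0 (-) EX@8 MEM@9 WB@10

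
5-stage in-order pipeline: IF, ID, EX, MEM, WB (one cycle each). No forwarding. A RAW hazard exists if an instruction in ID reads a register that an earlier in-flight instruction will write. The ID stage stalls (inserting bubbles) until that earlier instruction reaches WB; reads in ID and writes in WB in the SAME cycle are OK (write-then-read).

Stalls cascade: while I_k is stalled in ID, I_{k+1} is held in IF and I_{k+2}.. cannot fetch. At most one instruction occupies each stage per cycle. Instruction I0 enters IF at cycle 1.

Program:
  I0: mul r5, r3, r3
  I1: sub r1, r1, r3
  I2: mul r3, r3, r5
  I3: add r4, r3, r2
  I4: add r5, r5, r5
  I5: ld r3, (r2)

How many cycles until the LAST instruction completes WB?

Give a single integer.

I0 mul r5 <- r3,r3: IF@1 ID@2 stall=0 (-) EX@3 MEM@4 WB@5
I1 sub r1 <- r1,r3: IF@2 ID@3 stall=0 (-) EX@4 MEM@5 WB@6
I2 mul r3 <- r3,r5: IF@3 ID@4 stall=1 (RAW on I0.r5 (WB@5)) EX@6 MEM@7 WB@8
I3 add r4 <- r3,r2: IF@4 ID@6 stall=2 (RAW on I2.r3 (WB@8)) EX@9 MEM@10 WB@11
I4 add r5 <- r5,r5: IF@6 ID@9 stall=0 (-) EX@10 MEM@11 WB@12
I5 ld r3 <- r2: IF@9 ID@10 stall=0 (-) EX@11 MEM@12 WB@13

Answer: 13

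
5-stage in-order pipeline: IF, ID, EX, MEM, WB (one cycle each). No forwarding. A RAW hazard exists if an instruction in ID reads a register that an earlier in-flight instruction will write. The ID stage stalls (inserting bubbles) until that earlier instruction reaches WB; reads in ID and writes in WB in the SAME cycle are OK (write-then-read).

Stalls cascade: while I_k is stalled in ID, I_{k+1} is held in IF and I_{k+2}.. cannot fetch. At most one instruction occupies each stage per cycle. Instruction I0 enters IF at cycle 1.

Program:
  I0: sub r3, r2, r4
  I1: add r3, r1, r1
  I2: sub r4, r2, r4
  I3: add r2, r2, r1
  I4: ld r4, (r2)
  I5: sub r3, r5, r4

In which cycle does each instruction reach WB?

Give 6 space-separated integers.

Answer: 5 6 7 8 11 14

Derivation:
I0 sub r3 <- r2,r4: IF@1 ID@2 stall=0 (-) EX@3 MEM@4 WB@5
I1 add r3 <- r1,r1: IF@2 ID@3 stall=0 (-) EX@4 MEM@5 WB@6
I2 sub r4 <- r2,r4: IF@3 ID@4 stall=0 (-) EX@5 MEM@6 WB@7
I3 add r2 <- r2,r1: IF@4 ID@5 stall=0 (-) EX@6 MEM@7 WB@8
I4 ld r4 <- r2: IF@5 ID@6 stall=2 (RAW on I3.r2 (WB@8)) EX@9 MEM@10 WB@11
I5 sub r3 <- r5,r4: IF@6 ID@9 stall=2 (RAW on I4.r4 (WB@11)) EX@12 MEM@13 WB@14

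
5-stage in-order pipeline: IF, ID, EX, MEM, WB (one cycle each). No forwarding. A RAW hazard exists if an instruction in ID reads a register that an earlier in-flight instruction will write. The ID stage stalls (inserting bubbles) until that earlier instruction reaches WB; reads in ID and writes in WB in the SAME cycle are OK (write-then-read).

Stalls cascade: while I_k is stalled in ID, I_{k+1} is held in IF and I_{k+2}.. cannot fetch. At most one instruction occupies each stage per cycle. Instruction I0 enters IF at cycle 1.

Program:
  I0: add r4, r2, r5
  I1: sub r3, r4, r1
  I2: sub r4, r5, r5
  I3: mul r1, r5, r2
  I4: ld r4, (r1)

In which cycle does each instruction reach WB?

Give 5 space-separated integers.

Answer: 5 8 9 10 13

Derivation:
I0 add r4 <- r2,r5: IF@1 ID@2 stall=0 (-) EX@3 MEM@4 WB@5
I1 sub r3 <- r4,r1: IF@2 ID@3 stall=2 (RAW on I0.r4 (WB@5)) EX@6 MEM@7 WB@8
I2 sub r4 <- r5,r5: IF@3 ID@6 stall=0 (-) EX@7 MEM@8 WB@9
I3 mul r1 <- r5,r2: IF@6 ID@7 stall=0 (-) EX@8 MEM@9 WB@10
I4 ld r4 <- r1: IF@7 ID@8 stall=2 (RAW on I3.r1 (WB@10)) EX@11 MEM@12 WB@13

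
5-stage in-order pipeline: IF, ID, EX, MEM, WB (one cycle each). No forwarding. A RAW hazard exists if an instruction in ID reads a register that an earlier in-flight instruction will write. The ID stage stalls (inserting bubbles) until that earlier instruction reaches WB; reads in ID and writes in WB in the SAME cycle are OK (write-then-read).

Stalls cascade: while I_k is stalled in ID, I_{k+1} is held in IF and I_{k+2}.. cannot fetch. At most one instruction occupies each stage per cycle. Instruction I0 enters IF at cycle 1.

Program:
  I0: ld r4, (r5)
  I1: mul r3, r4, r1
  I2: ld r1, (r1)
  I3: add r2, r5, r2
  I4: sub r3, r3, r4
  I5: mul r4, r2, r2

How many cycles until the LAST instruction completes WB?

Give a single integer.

Answer: 13

Derivation:
I0 ld r4 <- r5: IF@1 ID@2 stall=0 (-) EX@3 MEM@4 WB@5
I1 mul r3 <- r4,r1: IF@2 ID@3 stall=2 (RAW on I0.r4 (WB@5)) EX@6 MEM@7 WB@8
I2 ld r1 <- r1: IF@3 ID@6 stall=0 (-) EX@7 MEM@8 WB@9
I3 add r2 <- r5,r2: IF@6 ID@7 stall=0 (-) EX@8 MEM@9 WB@10
I4 sub r3 <- r3,r4: IF@7 ID@8 stall=0 (-) EX@9 MEM@10 WB@11
I5 mul r4 <- r2,r2: IF@8 ID@9 stall=1 (RAW on I3.r2 (WB@10)) EX@11 MEM@12 WB@13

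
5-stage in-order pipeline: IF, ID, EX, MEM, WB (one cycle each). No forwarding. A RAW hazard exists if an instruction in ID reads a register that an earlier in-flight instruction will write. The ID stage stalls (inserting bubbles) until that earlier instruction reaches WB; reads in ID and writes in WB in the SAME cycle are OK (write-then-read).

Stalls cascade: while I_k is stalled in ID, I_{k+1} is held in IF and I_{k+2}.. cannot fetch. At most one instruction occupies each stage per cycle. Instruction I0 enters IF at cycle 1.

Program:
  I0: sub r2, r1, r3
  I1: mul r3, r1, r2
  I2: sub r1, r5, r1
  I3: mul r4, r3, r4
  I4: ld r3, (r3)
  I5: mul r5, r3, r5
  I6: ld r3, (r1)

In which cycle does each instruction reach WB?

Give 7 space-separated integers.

Answer: 5 8 9 11 12 15 16

Derivation:
I0 sub r2 <- r1,r3: IF@1 ID@2 stall=0 (-) EX@3 MEM@4 WB@5
I1 mul r3 <- r1,r2: IF@2 ID@3 stall=2 (RAW on I0.r2 (WB@5)) EX@6 MEM@7 WB@8
I2 sub r1 <- r5,r1: IF@3 ID@6 stall=0 (-) EX@7 MEM@8 WB@9
I3 mul r4 <- r3,r4: IF@6 ID@7 stall=1 (RAW on I1.r3 (WB@8)) EX@9 MEM@10 WB@11
I4 ld r3 <- r3: IF@7 ID@9 stall=0 (-) EX@10 MEM@11 WB@12
I5 mul r5 <- r3,r5: IF@9 ID@10 stall=2 (RAW on I4.r3 (WB@12)) EX@13 MEM@14 WB@15
I6 ld r3 <- r1: IF@10 ID@13 stall=0 (-) EX@14 MEM@15 WB@16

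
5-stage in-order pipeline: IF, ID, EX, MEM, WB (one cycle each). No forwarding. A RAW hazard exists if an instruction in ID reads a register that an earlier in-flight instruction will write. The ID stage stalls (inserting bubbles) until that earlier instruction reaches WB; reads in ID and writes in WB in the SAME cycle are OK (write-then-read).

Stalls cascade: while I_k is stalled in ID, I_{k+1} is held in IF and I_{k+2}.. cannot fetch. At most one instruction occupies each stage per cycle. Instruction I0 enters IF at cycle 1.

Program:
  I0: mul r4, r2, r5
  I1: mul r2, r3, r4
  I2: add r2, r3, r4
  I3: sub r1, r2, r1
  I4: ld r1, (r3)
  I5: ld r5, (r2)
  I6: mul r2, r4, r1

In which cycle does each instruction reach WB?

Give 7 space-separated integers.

Answer: 5 8 9 12 13 14 16

Derivation:
I0 mul r4 <- r2,r5: IF@1 ID@2 stall=0 (-) EX@3 MEM@4 WB@5
I1 mul r2 <- r3,r4: IF@2 ID@3 stall=2 (RAW on I0.r4 (WB@5)) EX@6 MEM@7 WB@8
I2 add r2 <- r3,r4: IF@3 ID@6 stall=0 (-) EX@7 MEM@8 WB@9
I3 sub r1 <- r2,r1: IF@6 ID@7 stall=2 (RAW on I2.r2 (WB@9)) EX@10 MEM@11 WB@12
I4 ld r1 <- r3: IF@7 ID@10 stall=0 (-) EX@11 MEM@12 WB@13
I5 ld r5 <- r2: IF@10 ID@11 stall=0 (-) EX@12 MEM@13 WB@14
I6 mul r2 <- r4,r1: IF@11 ID@12 stall=1 (RAW on I4.r1 (WB@13)) EX@14 MEM@15 WB@16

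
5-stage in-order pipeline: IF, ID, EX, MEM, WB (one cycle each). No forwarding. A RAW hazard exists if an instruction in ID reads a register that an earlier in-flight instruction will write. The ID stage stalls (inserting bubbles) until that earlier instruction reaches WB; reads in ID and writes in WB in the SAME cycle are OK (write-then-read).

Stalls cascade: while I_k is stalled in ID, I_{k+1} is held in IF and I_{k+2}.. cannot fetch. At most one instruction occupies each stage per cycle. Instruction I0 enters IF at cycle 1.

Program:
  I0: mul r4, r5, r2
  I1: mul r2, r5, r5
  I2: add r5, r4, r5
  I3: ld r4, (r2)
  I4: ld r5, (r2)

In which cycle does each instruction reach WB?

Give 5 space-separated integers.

I0 mul r4 <- r5,r2: IF@1 ID@2 stall=0 (-) EX@3 MEM@4 WB@5
I1 mul r2 <- r5,r5: IF@2 ID@3 stall=0 (-) EX@4 MEM@5 WB@6
I2 add r5 <- r4,r5: IF@3 ID@4 stall=1 (RAW on I0.r4 (WB@5)) EX@6 MEM@7 WB@8
I3 ld r4 <- r2: IF@4 ID@6 stall=0 (-) EX@7 MEM@8 WB@9
I4 ld r5 <- r2: IF@6 ID@7 stall=0 (-) EX@8 MEM@9 WB@10

Answer: 5 6 8 9 10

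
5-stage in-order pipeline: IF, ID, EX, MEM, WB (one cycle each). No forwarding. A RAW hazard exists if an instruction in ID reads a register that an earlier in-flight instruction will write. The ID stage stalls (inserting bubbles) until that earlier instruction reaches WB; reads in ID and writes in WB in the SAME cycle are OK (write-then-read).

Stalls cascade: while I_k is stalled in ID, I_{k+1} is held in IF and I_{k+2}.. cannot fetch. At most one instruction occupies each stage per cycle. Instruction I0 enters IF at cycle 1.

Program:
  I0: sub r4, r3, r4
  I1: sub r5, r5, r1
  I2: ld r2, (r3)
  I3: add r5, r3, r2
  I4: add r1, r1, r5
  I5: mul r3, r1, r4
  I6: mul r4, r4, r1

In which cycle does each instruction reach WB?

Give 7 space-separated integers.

Answer: 5 6 7 10 13 16 17

Derivation:
I0 sub r4 <- r3,r4: IF@1 ID@2 stall=0 (-) EX@3 MEM@4 WB@5
I1 sub r5 <- r5,r1: IF@2 ID@3 stall=0 (-) EX@4 MEM@5 WB@6
I2 ld r2 <- r3: IF@3 ID@4 stall=0 (-) EX@5 MEM@6 WB@7
I3 add r5 <- r3,r2: IF@4 ID@5 stall=2 (RAW on I2.r2 (WB@7)) EX@8 MEM@9 WB@10
I4 add r1 <- r1,r5: IF@5 ID@8 stall=2 (RAW on I3.r5 (WB@10)) EX@11 MEM@12 WB@13
I5 mul r3 <- r1,r4: IF@8 ID@11 stall=2 (RAW on I4.r1 (WB@13)) EX@14 MEM@15 WB@16
I6 mul r4 <- r4,r1: IF@11 ID@14 stall=0 (-) EX@15 MEM@16 WB@17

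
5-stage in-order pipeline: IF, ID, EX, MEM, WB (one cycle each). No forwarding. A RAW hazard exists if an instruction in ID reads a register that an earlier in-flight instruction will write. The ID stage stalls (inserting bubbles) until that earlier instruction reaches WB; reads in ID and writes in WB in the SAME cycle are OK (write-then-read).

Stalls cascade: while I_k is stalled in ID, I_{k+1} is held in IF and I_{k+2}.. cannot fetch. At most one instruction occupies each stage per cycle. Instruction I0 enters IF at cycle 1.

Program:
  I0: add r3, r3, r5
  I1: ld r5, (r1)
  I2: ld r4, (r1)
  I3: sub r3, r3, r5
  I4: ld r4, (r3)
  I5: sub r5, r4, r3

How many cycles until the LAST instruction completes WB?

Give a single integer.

Answer: 15

Derivation:
I0 add r3 <- r3,r5: IF@1 ID@2 stall=0 (-) EX@3 MEM@4 WB@5
I1 ld r5 <- r1: IF@2 ID@3 stall=0 (-) EX@4 MEM@5 WB@6
I2 ld r4 <- r1: IF@3 ID@4 stall=0 (-) EX@5 MEM@6 WB@7
I3 sub r3 <- r3,r5: IF@4 ID@5 stall=1 (RAW on I1.r5 (WB@6)) EX@7 MEM@8 WB@9
I4 ld r4 <- r3: IF@5 ID@7 stall=2 (RAW on I3.r3 (WB@9)) EX@10 MEM@11 WB@12
I5 sub r5 <- r4,r3: IF@7 ID@10 stall=2 (RAW on I4.r4 (WB@12)) EX@13 MEM@14 WB@15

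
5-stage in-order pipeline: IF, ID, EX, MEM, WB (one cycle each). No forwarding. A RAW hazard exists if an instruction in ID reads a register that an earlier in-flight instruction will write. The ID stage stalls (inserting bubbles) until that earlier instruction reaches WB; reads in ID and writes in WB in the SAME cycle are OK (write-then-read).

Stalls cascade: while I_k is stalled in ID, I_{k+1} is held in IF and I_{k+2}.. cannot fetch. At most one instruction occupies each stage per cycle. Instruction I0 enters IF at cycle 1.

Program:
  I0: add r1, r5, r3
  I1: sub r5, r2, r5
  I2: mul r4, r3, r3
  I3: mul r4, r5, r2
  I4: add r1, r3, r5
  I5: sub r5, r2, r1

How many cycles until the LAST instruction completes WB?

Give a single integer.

I0 add r1 <- r5,r3: IF@1 ID@2 stall=0 (-) EX@3 MEM@4 WB@5
I1 sub r5 <- r2,r5: IF@2 ID@3 stall=0 (-) EX@4 MEM@5 WB@6
I2 mul r4 <- r3,r3: IF@3 ID@4 stall=0 (-) EX@5 MEM@6 WB@7
I3 mul r4 <- r5,r2: IF@4 ID@5 stall=1 (RAW on I1.r5 (WB@6)) EX@7 MEM@8 WB@9
I4 add r1 <- r3,r5: IF@5 ID@7 stall=0 (-) EX@8 MEM@9 WB@10
I5 sub r5 <- r2,r1: IF@7 ID@8 stall=2 (RAW on I4.r1 (WB@10)) EX@11 MEM@12 WB@13

Answer: 13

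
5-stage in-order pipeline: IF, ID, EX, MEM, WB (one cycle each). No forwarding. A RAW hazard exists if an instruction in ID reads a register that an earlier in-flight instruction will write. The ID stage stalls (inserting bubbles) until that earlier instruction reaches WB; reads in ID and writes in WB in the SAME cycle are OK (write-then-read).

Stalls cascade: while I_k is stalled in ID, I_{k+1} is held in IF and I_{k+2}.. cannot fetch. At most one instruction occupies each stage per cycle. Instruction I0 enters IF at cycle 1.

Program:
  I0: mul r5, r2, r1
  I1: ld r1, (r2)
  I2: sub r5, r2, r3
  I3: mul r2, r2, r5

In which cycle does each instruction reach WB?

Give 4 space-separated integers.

I0 mul r5 <- r2,r1: IF@1 ID@2 stall=0 (-) EX@3 MEM@4 WB@5
I1 ld r1 <- r2: IF@2 ID@3 stall=0 (-) EX@4 MEM@5 WB@6
I2 sub r5 <- r2,r3: IF@3 ID@4 stall=0 (-) EX@5 MEM@6 WB@7
I3 mul r2 <- r2,r5: IF@4 ID@5 stall=2 (RAW on I2.r5 (WB@7)) EX@8 MEM@9 WB@10

Answer: 5 6 7 10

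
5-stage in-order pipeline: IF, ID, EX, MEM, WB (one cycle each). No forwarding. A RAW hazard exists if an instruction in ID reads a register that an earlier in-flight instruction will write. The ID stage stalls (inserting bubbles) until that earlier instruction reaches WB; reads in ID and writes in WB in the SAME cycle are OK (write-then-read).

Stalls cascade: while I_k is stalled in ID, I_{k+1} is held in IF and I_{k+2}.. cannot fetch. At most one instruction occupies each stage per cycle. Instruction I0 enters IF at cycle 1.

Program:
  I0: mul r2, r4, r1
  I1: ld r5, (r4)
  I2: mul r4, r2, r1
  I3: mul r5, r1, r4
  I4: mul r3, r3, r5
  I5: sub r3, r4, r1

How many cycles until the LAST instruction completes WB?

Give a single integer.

I0 mul r2 <- r4,r1: IF@1 ID@2 stall=0 (-) EX@3 MEM@4 WB@5
I1 ld r5 <- r4: IF@2 ID@3 stall=0 (-) EX@4 MEM@5 WB@6
I2 mul r4 <- r2,r1: IF@3 ID@4 stall=1 (RAW on I0.r2 (WB@5)) EX@6 MEM@7 WB@8
I3 mul r5 <- r1,r4: IF@4 ID@6 stall=2 (RAW on I2.r4 (WB@8)) EX@9 MEM@10 WB@11
I4 mul r3 <- r3,r5: IF@6 ID@9 stall=2 (RAW on I3.r5 (WB@11)) EX@12 MEM@13 WB@14
I5 sub r3 <- r4,r1: IF@9 ID@12 stall=0 (-) EX@13 MEM@14 WB@15

Answer: 15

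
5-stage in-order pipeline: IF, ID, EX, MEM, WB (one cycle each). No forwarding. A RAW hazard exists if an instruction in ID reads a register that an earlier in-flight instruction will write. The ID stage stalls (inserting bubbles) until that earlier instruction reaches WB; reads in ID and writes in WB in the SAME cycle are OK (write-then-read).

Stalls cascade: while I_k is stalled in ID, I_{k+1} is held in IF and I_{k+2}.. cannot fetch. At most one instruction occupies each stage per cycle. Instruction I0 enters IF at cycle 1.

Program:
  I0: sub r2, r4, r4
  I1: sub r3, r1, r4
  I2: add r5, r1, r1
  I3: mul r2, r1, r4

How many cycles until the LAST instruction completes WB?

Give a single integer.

I0 sub r2 <- r4,r4: IF@1 ID@2 stall=0 (-) EX@3 MEM@4 WB@5
I1 sub r3 <- r1,r4: IF@2 ID@3 stall=0 (-) EX@4 MEM@5 WB@6
I2 add r5 <- r1,r1: IF@3 ID@4 stall=0 (-) EX@5 MEM@6 WB@7
I3 mul r2 <- r1,r4: IF@4 ID@5 stall=0 (-) EX@6 MEM@7 WB@8

Answer: 8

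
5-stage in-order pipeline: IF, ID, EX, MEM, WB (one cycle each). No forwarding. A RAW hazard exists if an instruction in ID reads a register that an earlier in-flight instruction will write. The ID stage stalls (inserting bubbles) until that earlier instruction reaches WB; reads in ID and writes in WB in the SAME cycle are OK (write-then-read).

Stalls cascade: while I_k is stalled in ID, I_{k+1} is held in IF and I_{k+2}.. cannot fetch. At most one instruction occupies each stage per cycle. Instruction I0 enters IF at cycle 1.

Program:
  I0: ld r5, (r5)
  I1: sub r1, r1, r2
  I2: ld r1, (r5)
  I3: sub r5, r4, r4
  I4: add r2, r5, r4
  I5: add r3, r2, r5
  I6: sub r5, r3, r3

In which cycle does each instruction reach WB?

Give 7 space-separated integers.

Answer: 5 6 8 9 12 15 18

Derivation:
I0 ld r5 <- r5: IF@1 ID@2 stall=0 (-) EX@3 MEM@4 WB@5
I1 sub r1 <- r1,r2: IF@2 ID@3 stall=0 (-) EX@4 MEM@5 WB@6
I2 ld r1 <- r5: IF@3 ID@4 stall=1 (RAW on I0.r5 (WB@5)) EX@6 MEM@7 WB@8
I3 sub r5 <- r4,r4: IF@4 ID@6 stall=0 (-) EX@7 MEM@8 WB@9
I4 add r2 <- r5,r4: IF@6 ID@7 stall=2 (RAW on I3.r5 (WB@9)) EX@10 MEM@11 WB@12
I5 add r3 <- r2,r5: IF@7 ID@10 stall=2 (RAW on I4.r2 (WB@12)) EX@13 MEM@14 WB@15
I6 sub r5 <- r3,r3: IF@10 ID@13 stall=2 (RAW on I5.r3 (WB@15)) EX@16 MEM@17 WB@18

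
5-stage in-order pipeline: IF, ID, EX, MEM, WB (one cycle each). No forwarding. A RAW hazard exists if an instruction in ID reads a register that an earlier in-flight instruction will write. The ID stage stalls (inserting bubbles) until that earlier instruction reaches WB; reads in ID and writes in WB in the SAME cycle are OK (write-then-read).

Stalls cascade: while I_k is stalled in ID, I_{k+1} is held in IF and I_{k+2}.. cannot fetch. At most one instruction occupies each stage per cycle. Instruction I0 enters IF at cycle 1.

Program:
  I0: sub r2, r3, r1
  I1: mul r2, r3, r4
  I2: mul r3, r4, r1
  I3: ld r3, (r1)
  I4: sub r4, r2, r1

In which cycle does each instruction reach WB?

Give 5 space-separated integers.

Answer: 5 6 7 8 9

Derivation:
I0 sub r2 <- r3,r1: IF@1 ID@2 stall=0 (-) EX@3 MEM@4 WB@5
I1 mul r2 <- r3,r4: IF@2 ID@3 stall=0 (-) EX@4 MEM@5 WB@6
I2 mul r3 <- r4,r1: IF@3 ID@4 stall=0 (-) EX@5 MEM@6 WB@7
I3 ld r3 <- r1: IF@4 ID@5 stall=0 (-) EX@6 MEM@7 WB@8
I4 sub r4 <- r2,r1: IF@5 ID@6 stall=0 (-) EX@7 MEM@8 WB@9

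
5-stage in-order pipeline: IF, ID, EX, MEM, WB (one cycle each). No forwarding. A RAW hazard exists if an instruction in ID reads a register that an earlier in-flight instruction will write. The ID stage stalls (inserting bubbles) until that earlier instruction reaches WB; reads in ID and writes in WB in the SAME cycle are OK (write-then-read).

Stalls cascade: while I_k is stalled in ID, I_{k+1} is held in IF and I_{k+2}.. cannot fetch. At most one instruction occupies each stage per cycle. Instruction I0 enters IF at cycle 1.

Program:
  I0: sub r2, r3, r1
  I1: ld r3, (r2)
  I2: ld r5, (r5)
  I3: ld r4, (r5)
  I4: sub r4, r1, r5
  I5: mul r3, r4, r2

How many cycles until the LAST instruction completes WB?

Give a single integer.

I0 sub r2 <- r3,r1: IF@1 ID@2 stall=0 (-) EX@3 MEM@4 WB@5
I1 ld r3 <- r2: IF@2 ID@3 stall=2 (RAW on I0.r2 (WB@5)) EX@6 MEM@7 WB@8
I2 ld r5 <- r5: IF@3 ID@6 stall=0 (-) EX@7 MEM@8 WB@9
I3 ld r4 <- r5: IF@6 ID@7 stall=2 (RAW on I2.r5 (WB@9)) EX@10 MEM@11 WB@12
I4 sub r4 <- r1,r5: IF@7 ID@10 stall=0 (-) EX@11 MEM@12 WB@13
I5 mul r3 <- r4,r2: IF@10 ID@11 stall=2 (RAW on I4.r4 (WB@13)) EX@14 MEM@15 WB@16

Answer: 16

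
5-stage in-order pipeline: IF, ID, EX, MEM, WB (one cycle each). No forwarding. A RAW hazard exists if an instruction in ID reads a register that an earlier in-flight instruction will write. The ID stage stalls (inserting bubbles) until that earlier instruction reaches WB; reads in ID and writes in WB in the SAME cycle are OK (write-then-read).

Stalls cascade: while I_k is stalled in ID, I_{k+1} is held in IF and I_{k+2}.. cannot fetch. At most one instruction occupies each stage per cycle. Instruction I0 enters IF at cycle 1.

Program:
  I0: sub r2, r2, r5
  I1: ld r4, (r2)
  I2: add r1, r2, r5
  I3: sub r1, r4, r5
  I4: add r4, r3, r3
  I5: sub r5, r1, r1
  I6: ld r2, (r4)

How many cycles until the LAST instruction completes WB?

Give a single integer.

Answer: 15

Derivation:
I0 sub r2 <- r2,r5: IF@1 ID@2 stall=0 (-) EX@3 MEM@4 WB@5
I1 ld r4 <- r2: IF@2 ID@3 stall=2 (RAW on I0.r2 (WB@5)) EX@6 MEM@7 WB@8
I2 add r1 <- r2,r5: IF@3 ID@6 stall=0 (-) EX@7 MEM@8 WB@9
I3 sub r1 <- r4,r5: IF@6 ID@7 stall=1 (RAW on I1.r4 (WB@8)) EX@9 MEM@10 WB@11
I4 add r4 <- r3,r3: IF@7 ID@9 stall=0 (-) EX@10 MEM@11 WB@12
I5 sub r5 <- r1,r1: IF@9 ID@10 stall=1 (RAW on I3.r1 (WB@11)) EX@12 MEM@13 WB@14
I6 ld r2 <- r4: IF@10 ID@12 stall=0 (-) EX@13 MEM@14 WB@15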